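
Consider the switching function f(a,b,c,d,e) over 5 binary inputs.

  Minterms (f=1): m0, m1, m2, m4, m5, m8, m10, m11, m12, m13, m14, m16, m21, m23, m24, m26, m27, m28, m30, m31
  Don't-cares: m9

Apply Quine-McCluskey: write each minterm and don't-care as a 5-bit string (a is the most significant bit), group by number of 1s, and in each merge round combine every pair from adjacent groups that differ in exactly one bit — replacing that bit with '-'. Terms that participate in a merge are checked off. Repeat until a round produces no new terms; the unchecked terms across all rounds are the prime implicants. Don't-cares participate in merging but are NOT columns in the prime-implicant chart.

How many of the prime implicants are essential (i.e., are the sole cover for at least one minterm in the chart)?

4

Round 0: 00000✓ 00001✓ 00010✓ 00100✓ 00101✓ 01000✓ 01001✓ 01010✓ 01011✓ 01100✓ 01101✓ 01110✓ 10000✓ 10101✓ 10111✓ 11000✓ 11010✓ 11011✓ 11100✓ 11110✓ 11111✓
Round 1: -0000✓ -0101 -1000✓ -1010✓ -1011✓ -1100✓ -1110✓ 0-000✓ 0-001✓ 0-010✓ 0-100✓ 0-101✓ 00-00✓ 00-01✓ 000-0✓ 0000-✓ 0010-✓ 01-00✓ 01-01✓ 01-10✓ 010-0✓ 010-1✓ 0100-✓ 0101-✓ 011-0✓ 0110-✓ 1-000✓ 1-111 101-1 11-00✓ 11-10✓ 11-11✓ 110-0✓ 1101-✓ 111-0✓ 1111-✓
Round 2: --000 -1-00✓ -1-10✓ -10-0✓ -101- -11-0✓ 0--00✓ 0--01✓ 0-0-0 0-00-✓ 0-10-✓ 00-0-✓ 01--0✓ 01-0-✓ 010-- 11--0✓ 11-1-
Round 3: -1--0 0--0-
PIs = {--000, -0101, -1--0, -101-, 0--0-, 0-0-0, 010--, 1-111, 101-1, 11-1-}
Coverage chart:
  m0: --000,0--0-,0-0-0
  m1: 0--0- ←essential
  m2: 0-0-0 ←essential
  m4: 0--0- ←essential
  m5: -0101,0--0-
  m8: --000,-1--0,0--0-,0-0-0,010--
  m10: -1--0,-101-,0-0-0,010--
  m11: -101-,010--
  m12: -1--0,0--0-
  m13: 0--0- ←essential
  m14: -1--0 ←essential
  m16: --000 ←essential
  m21: -0101,101-1
  m23: 1-111,101-1
  m24: --000,-1--0
  m26: -1--0,-101-,11-1-
  m27: -101-,11-1-
  m28: -1--0 ←essential
  m30: -1--0,11-1-
  m31: 1-111,11-1-
Essential: --000, -1--0, 0--0-, 0-0-0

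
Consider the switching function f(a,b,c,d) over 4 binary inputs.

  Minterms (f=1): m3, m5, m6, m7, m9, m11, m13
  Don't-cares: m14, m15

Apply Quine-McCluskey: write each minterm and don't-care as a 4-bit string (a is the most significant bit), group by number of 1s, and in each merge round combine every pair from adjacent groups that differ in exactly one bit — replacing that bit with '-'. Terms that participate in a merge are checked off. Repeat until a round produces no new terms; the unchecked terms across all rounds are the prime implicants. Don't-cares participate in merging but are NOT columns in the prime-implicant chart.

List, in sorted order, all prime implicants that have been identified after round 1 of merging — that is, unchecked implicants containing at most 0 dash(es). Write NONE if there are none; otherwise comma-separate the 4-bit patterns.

NONE

size-2^0 implicants → 0011(✓)  0101(✓)  0110(✓)  0111(✓)  1001(✓)  1011(✓)  1101(✓)  1110(✓)  1111(✓)
size-2^1 implicants → -011(✓)  -101(✓)  -110(✓)  -111(✓)  0-11(✓)  01-1(✓)  011-(✓)  1-01(✓)  1-11(✓)  10-1(✓)  11-1(✓)  111-(✓)
size-2^2 implicants → --11  -1-1  -11-  1--1
Unchecked terms (primes): --11, -1-1, -11-, 1--1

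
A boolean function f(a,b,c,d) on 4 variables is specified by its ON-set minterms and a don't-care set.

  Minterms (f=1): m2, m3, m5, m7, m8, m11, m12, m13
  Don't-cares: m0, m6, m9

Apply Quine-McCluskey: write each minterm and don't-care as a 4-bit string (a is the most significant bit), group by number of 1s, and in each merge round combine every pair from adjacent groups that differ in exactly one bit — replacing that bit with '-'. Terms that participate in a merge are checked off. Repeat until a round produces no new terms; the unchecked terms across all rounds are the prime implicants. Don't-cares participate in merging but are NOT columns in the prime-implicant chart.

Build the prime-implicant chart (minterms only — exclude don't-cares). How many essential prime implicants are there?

1

[col 0] 0000*, 0010*, 0011*, 0101*, 0110*, 0111*, 1000*, 1001*, 1011*, 1100*, 1101*
[col 1] -000, -011, -101, 0-10*, 0-11*, 00-0, 001-*, 01-1, 011-*, 1-00*, 1-01*, 10-1, 100-*, 110-*
[col 2] 0-1-, 1-0-
Prime implicants: -000, -011, -101, 0-1-, 00-0, 01-1, 1-0-, 10-1
PI chart (minterm → PIs covering it):
  2 | 0-1-,00-0
  3 | -011,0-1-
  5 | -101,01-1
  7 | 0-1-,01-1
  8 | -000,1-0-
  11 | -011,10-1
  12 | 1-0-  (sole → essential)
  13 | -101,1-0-
Essential prime implicants: 1-0-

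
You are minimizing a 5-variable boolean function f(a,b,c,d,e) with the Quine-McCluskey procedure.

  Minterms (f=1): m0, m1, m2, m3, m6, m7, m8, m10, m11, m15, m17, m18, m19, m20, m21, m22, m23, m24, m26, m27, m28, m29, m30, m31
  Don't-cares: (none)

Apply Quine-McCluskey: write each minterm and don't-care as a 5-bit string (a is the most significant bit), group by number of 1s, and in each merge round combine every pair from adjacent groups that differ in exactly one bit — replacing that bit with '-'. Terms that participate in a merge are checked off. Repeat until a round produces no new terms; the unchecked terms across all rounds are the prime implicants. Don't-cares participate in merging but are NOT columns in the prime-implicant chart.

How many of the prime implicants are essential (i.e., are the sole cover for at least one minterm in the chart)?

[col 0] 00000*, 00001*, 00010*, 00011*, 00110*, 00111*, 01000*, 01010*, 01011*, 01111*, 10001*, 10010*, 10011*, 10100*, 10101*, 10110*, 10111*, 11000*, 11010*, 11011*, 11100*, 11101*, 11110*, 11111*
[col 1] -0001*, -0010*, -0011*, -0110*, -0111*, -1000*, -1010*, -1011*, -1111*, 0-000*, 0-010*, 0-011*, 0-111*, 00-10*, 00-11*, 000-0*, 000-1*, 0000-*, 0001-*, 0011-*, 01-11*, 010-0*, 0101-*, 1-010*, 1-011*, 1-100*, 1-101*, 1-110*, 1-111*, 10-01*, 10-10*, 10-11*, 100-1*, 1001-*, 101-0*, 101-1*, 1010-*, 1011-*, 11-00*, 11-10*, 11-11*, 110-0*, 1101-*, 111-0*, 111-1*, 1110-*, 1111-*
[col 2] --010*, --011*, --111*, -0-10*, -0-11*, -00-1, -001-*, -011-*, -1-11*, -10-0, -101-*, 0--11*, 0-0-0, 0-01-*, 00-1-*, 000--, 1--10*, 1--11*, 1-01-*, 1-1-0*, 1-1-1*, 1-10-*, 1-11-*, 10--1, 10-1-*, 101--*, 11--0, 11-1-*, 111--*
[col 3] ---11, --01-, -0-1-, 1--1-, 1-1--
Prime implicants: ---11, --01-, -0-1-, -00-1, -10-0, 0-0-0, 000--, 1--1-, 1-1--, 10--1, 11--0
PI chart (minterm → PIs covering it):
  0 | 0-0-0,000--
  1 | -00-1,000--
  2 | --01-,-0-1-,0-0-0,000--
  3 | ---11,--01-,-0-1-,-00-1,000--
  6 | -0-1-  (sole → essential)
  7 | ---11,-0-1-
  8 | -10-0,0-0-0
  10 | --01-,-10-0,0-0-0
  11 | ---11,--01-
  15 | ---11  (sole → essential)
  17 | -00-1,10--1
  18 | --01-,-0-1-,1--1-
  19 | ---11,--01-,-0-1-,-00-1,1--1-,10--1
  20 | 1-1--  (sole → essential)
  21 | 1-1--,10--1
  22 | -0-1-,1--1-,1-1--
  23 | ---11,-0-1-,1--1-,1-1--,10--1
  24 | -10-0,11--0
  26 | --01-,-10-0,1--1-,11--0
  27 | ---11,--01-,1--1-
  28 | 1-1--,11--0
  29 | 1-1--  (sole → essential)
  30 | 1--1-,1-1--,11--0
  31 | ---11,1--1-,1-1--
Essential prime implicants: ---11, -0-1-, 1-1--

3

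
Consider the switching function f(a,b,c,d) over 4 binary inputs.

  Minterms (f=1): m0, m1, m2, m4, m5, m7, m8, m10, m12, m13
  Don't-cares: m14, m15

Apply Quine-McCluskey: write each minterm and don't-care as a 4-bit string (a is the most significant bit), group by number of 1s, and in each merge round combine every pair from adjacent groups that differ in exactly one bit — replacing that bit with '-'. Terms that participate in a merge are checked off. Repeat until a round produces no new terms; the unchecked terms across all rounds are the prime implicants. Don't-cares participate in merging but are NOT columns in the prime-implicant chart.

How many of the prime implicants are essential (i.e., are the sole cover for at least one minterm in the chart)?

3

[col 0] 0000*, 0001*, 0010*, 0100*, 0101*, 0111*, 1000*, 1010*, 1100*, 1101*, 1110*, 1111*
[col 1] -000*, -010*, -100*, -101*, -111*, 0-00*, 0-01*, 00-0*, 000-*, 01-1*, 010-*, 1-00*, 1-10*, 10-0*, 11-0*, 11-1*, 110-*, 111-*
[col 2] --00, -0-0, -1-1, -10-, 0-0-, 1--0, 11--
Prime implicants: --00, -0-0, -1-1, -10-, 0-0-, 1--0, 11--
PI chart (minterm → PIs covering it):
  0 | --00,-0-0,0-0-
  1 | 0-0-  (sole → essential)
  2 | -0-0  (sole → essential)
  4 | --00,-10-,0-0-
  5 | -1-1,-10-,0-0-
  7 | -1-1  (sole → essential)
  8 | --00,-0-0,1--0
  10 | -0-0,1--0
  12 | --00,-10-,1--0,11--
  13 | -1-1,-10-,11--
Essential prime implicants: -0-0, -1-1, 0-0-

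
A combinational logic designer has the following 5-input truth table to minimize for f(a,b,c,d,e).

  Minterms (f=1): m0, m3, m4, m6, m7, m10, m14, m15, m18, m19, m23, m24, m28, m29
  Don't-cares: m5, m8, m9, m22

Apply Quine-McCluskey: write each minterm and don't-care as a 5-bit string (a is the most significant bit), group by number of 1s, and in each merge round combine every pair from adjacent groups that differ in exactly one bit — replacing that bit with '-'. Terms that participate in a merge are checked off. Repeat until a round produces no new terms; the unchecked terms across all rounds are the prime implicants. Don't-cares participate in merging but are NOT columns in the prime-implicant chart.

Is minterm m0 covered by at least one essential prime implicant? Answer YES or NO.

[col 0] 00000*, 00011*, 00100*, 00101*, 00110*, 00111*, 01000*, 01001*, 01010*, 01110*, 01111*, 10010*, 10011*, 10110*, 10111*, 11000*, 11100*, 11101*
[col 1] -0011*, -0110*, -0111*, -1000, 0-000, 0-110*, 0-111*, 00-00, 00-11*, 001-0*, 001-1*, 0010-*, 0011-*, 01-10, 010-0, 0100-, 0111-*, 10-10*, 10-11*, 1001-*, 1011-*, 11-00, 1110-
[col 2] -0-11, -011-, 0-11-, 001--, 10-1-
Prime implicants: -0-11, -011-, -1000, 0-000, 0-11-, 00-00, 001--, 01-10, 010-0, 0100-, 10-1-, 11-00, 1110-
PI chart (minterm → PIs covering it):
  0 | 0-000,00-00
  3 | -0-11  (sole → essential)
  4 | 00-00,001--
  6 | -011-,0-11-,001--
  7 | -0-11,-011-,0-11-,001--
  10 | 01-10,010-0
  14 | 0-11-,01-10
  15 | 0-11-  (sole → essential)
  18 | 10-1-  (sole → essential)
  19 | -0-11,10-1-
  23 | -0-11,-011-,10-1-
  24 | -1000,11-00
  28 | 11-00,1110-
  29 | 1110-  (sole → essential)
Essential prime implicants: -0-11, 0-11-, 10-1-, 1110-

NO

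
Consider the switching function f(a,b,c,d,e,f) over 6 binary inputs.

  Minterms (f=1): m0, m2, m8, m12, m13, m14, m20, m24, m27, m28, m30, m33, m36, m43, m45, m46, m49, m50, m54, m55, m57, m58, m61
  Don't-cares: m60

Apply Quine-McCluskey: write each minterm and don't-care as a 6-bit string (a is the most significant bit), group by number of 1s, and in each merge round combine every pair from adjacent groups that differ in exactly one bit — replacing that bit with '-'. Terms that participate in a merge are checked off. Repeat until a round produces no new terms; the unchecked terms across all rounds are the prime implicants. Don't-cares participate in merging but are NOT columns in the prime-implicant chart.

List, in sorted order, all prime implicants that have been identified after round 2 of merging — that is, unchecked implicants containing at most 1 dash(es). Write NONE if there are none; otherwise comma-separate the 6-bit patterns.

size-2^0 implicants → 000000(✓)  000010(✓)  001000(✓)  001100(✓)  001101(✓)  001110(✓)  010100(✓)  011000(✓)  011011  011100(✓)  011110(✓)  100001(✓)  100100  101011  101101(✓)  101110(✓)  110001(✓)  110010(✓)  110110(✓)  110111(✓)  111001(✓)  111010(✓)  111100(✓)  111101(✓)
size-2^1 implicants → -01101  -01110  -11100  0-1000(✓)  0-1100(✓)  0-1110(✓)  00-000  0000-0  001-00(✓)  0011-0(✓)  00110-  01-100  011-00(✓)  0111-0(✓)  1-0001  1-1101  11-001  11-010  110-10  11011-  111-01  11110-
size-2^2 implicants → 0-1-00  0-11-0
Unchecked terms (primes): -01101, -01110, -11100, 0-1-00, 0-11-0, 00-000, 0000-0, 00110-, 01-100, 011011, 1-0001, 1-1101, 100100, 101011, 11-001, 11-010, 110-10, 11011-, 111-01, 11110-

-01101, -01110, -11100, 00-000, 0000-0, 00110-, 01-100, 011011, 1-0001, 1-1101, 100100, 101011, 11-001, 11-010, 110-10, 11011-, 111-01, 11110-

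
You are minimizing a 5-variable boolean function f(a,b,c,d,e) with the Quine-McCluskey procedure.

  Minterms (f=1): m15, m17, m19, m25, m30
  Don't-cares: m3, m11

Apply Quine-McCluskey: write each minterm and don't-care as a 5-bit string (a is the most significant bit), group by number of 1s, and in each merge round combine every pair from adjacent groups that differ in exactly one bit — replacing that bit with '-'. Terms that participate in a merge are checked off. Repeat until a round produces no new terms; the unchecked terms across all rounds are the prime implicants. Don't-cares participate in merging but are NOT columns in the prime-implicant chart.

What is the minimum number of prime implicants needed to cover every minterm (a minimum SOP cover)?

4

[col 0] 00011*, 01011*, 01111*, 10001*, 10011*, 11001*, 11110
[col 1] -0011, 0-011, 01-11, 1-001, 100-1
Prime implicants: -0011, 0-011, 01-11, 1-001, 100-1, 11110
PI chart (minterm → PIs covering it):
  15 | 01-11  (sole → essential)
  17 | 1-001,100-1
  19 | -0011,100-1
  25 | 1-001  (sole → essential)
  30 | 11110  (sole → essential)
Essential prime implicants: 01-11, 1-001, 11110
Petrick residual → -0011
Minimum SOP uses 4 PIs: b'c'de + a'bde + ac'd'e + abcde'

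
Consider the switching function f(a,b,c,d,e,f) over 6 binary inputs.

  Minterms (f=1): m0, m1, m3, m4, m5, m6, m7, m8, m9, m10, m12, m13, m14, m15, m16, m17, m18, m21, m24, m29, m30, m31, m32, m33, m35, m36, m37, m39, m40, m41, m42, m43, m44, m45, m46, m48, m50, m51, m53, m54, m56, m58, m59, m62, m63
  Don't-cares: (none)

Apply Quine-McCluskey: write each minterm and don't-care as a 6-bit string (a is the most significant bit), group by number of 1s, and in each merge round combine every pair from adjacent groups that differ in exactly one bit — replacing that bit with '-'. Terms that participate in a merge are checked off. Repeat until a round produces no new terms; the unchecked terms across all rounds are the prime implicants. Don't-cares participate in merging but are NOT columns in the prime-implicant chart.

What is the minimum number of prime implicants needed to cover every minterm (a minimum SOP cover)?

12

size-2^0 implicants → 000000(✓)  000001(✓)  000011(✓)  000100(✓)  000101(✓)  000110(✓)  000111(✓)  001000(✓)  001001(✓)  001010(✓)  001100(✓)  001101(✓)  001110(✓)  001111(✓)  010000(✓)  010001(✓)  010010(✓)  010101(✓)  011000(✓)  011101(✓)  011110(✓)  011111(✓)  100000(✓)  100001(✓)  100011(✓)  100100(✓)  100101(✓)  100111(✓)  101000(✓)  101001(✓)  101010(✓)  101011(✓)  101100(✓)  101101(✓)  101110(✓)  110000(✓)  110010(✓)  110011(✓)  110101(✓)  110110(✓)  111000(✓)  111010(✓)  111011(✓)  111110(✓)  111111(✓)
size-2^1 implicants → -00000(✓)  -00001(✓)  -00011(✓)  -00100(✓)  -00101(✓)  -00111(✓)  -01000(✓)  -01001(✓)  -01010(✓)  -01100(✓)  -01101(✓)  -01110(✓)  -10000(✓)  -10010(✓)  -10101(✓)  -11000(✓)  -11110(✓)  -11111(✓)  0-0000(✓)  0-0001(✓)  0-0101(✓)  0-1000(✓)  0-1101(✓)  0-1110(✓)  0-1111(✓)  00-000(✓)  00-001(✓)  00-100(✓)  00-101(✓)  00-110(✓)  00-111(✓)  000-00(✓)  000-01(✓)  000-11(✓)  0000-1(✓)  00000-(✓)  0001-0(✓)  0001-1(✓)  00010-(✓)  00011-(✓)  001-00(✓)  001-01(✓)  001-10(✓)  0010-0(✓)  00100-(✓)  0011-0(✓)  0011-1(✓)  00110-(✓)  00111-(✓)  01-000(✓)  01-101(✓)  010-01(✓)  0100-0(✓)  01000-(✓)  0111-1(✓)  01111-(✓)  1-0000(✓)  1-0011(✓)  1-0101(✓)  1-1000(✓)  1-1010(✓)  1-1011(✓)  1-1110(✓)  10-000(✓)  10-001(✓)  10-011(✓)  10-100(✓)  10-101(✓)  100-00(✓)  100-01(✓)  100-11(✓)  1000-1(✓)  10000-(✓)  1001-1(✓)  10010-(✓)  101-00(✓)  101-01(✓)  101-10(✓)  1010-0(✓)  1010-1(✓)  10100-(✓)  10101-(✓)  1011-0(✓)  10110-(✓)  11-000(✓)  11-010(✓)  11-011(✓)  11-110(✓)  110-10(✓)  1100-0(✓)  11001-(✓)  111-10(✓)  111-11(✓)  1110-0(✓)  11101-(✓)  11111-(✓)
size-2^2 implicants → --0000(✓)  --0101  --1000(✓)  --1110  -0-000(✓)  -0-001(✓)  -0-100(✓)  -0-101(✓)  -00-00(✓)  -00-01(✓)  -00-11(✓)  -000-1(✓)  -0000-(✓)  -001-1(✓)  -0010-(✓)  -01-00(✓)  -01-01(✓)  -01-10(✓)  -010-0(✓)  -0100-(✓)  -011-0(✓)  -0110-(✓)  -1-000(✓)  -100-0  -1111-  0--000(✓)  0--101  0-0-01  0-000-  0-11-1  0-111-  00--00(✓)  00--01(✓)  00-00-(✓)  00-1-0(✓)  00-1-1(✓)  00-10-(✓)  00-11-(✓)  000--1(✓)  000-0-(✓)  0001--(✓)  001--0(✓)  001-0-(✓)  0011--(✓)  1--000(✓)  1--011  1-1-10  1-10-0  1-101-  10--00(✓)  10--01(✓)  10-0-1  10-00-(✓)  10-10-(✓)  100--1(✓)  100-0-(✓)  101--0(✓)  101-0-(✓)  1010--  11--10  11-0-0  11-01-  111-1-
size-2^3 implicants → ---000  -0--00(✓)  -0--01(✓)  -0-00-(✓)  -0-10-(✓)  -00--1  -00-0-(✓)  -01--0  -01-0-(✓)  00--0-(✓)  00-1--  10--0-(✓)
size-2^4 implicants → -0--0-
Unchecked terms (primes): ---000, --0101, --1110, -0--0-, -00--1, -01--0, -100-0, -1111-, 0--101, 0-0-01, 0-000-, 0-11-1, 0-111-, 00-1--, 1--011, 1-1-10, 1-10-0, 1-101-, 10-0-1, 1010--, 11--10, 11-0-0, 11-01-, 111-1-
Minterm coverage:
  m0 ⊆ ---000,-0--0-,0-000-
  m1 ⊆ -0--0-,-00--1,0-0-01,0-000-
  m3 ⊆ -00--1 [E]
  m4 ⊆ -0--0-,00-1--
  m5 ⊆ --0101,-0--0-,-00--1,0--101,0-0-01,00-1--
  m6 ⊆ 00-1-- [E]
  m7 ⊆ -00--1,00-1--
  m8 ⊆ ---000,-0--0-,-01--0
  m9 ⊆ -0--0- [E]
  m10 ⊆ -01--0 [E]
  m12 ⊆ -0--0-,-01--0,00-1--
  m13 ⊆ -0--0-,0--101,0-11-1,00-1--
  m14 ⊆ --1110,-01--0,0-111-,00-1--
  m15 ⊆ 0-11-1,0-111-,00-1--
  m16 ⊆ ---000,-100-0,0-000-
  m17 ⊆ 0-0-01,0-000-
  m18 ⊆ -100-0 [E]
  m21 ⊆ --0101,0--101,0-0-01
  m24 ⊆ ---000 [E]
  m29 ⊆ 0--101,0-11-1
  m30 ⊆ --1110,-1111-,0-111-
  m31 ⊆ -1111-,0-11-1,0-111-
  m32 ⊆ ---000,-0--0-
  m33 ⊆ -0--0-,-00--1,10-0-1
  m35 ⊆ -00--1,1--011,10-0-1
  m36 ⊆ -0--0- [E]
  m37 ⊆ --0101,-0--0-,-00--1
  m39 ⊆ -00--1 [E]
  m40 ⊆ ---000,-0--0-,-01--0,1-10-0,1010--
  m41 ⊆ -0--0-,10-0-1,1010--
  m42 ⊆ -01--0,1-1-10,1-10-0,1-101-,1010--
  m43 ⊆ 1--011,1-101-,10-0-1,1010--
  m44 ⊆ -0--0-,-01--0
  m45 ⊆ -0--0- [E]
  m46 ⊆ --1110,-01--0,1-1-10
  m48 ⊆ ---000,-100-0,11-0-0
  m50 ⊆ -100-0,11--10,11-0-0,11-01-
  m51 ⊆ 1--011,11-01-
  m53 ⊆ --0101 [E]
  m54 ⊆ 11--10 [E]
  m56 ⊆ ---000,1-10-0,11-0-0
  m58 ⊆ 1-1-10,1-10-0,1-101-,11--10,11-0-0,11-01-,111-1-
  m59 ⊆ 1--011,1-101-,11-01-,111-1-
  m62 ⊆ --1110,-1111-,1-1-10,11--10,111-1-
  m63 ⊆ -1111-,111-1-
E = {---000, --0101, -0--0-, -00--1, -01--0, -100-0, 00-1--, 11--10}
Petrick residual → -1111-, 0--101, 0-0-01, 1--011
Cover = d'e'f' + c'de'f + b'e' + b'c'f + b'cf' + bc'd'f' + bcde + a'de'f + a'c'e'f + a'b'd + ad'ef + abef'  |cover|=12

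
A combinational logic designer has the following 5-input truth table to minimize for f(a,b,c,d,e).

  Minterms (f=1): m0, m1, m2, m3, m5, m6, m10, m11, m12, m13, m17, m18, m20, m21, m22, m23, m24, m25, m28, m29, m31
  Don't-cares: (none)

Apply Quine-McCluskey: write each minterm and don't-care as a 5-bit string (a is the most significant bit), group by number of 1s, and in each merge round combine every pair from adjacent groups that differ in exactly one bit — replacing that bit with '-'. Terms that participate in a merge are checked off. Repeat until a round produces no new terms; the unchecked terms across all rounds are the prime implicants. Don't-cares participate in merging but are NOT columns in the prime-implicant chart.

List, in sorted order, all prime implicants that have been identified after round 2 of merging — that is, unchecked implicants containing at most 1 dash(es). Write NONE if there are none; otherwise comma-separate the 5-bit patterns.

size-2^0 implicants → 00000(✓)  00001(✓)  00010(✓)  00011(✓)  00101(✓)  00110(✓)  01010(✓)  01011(✓)  01100(✓)  01101(✓)  10001(✓)  10010(✓)  10100(✓)  10101(✓)  10110(✓)  10111(✓)  11000(✓)  11001(✓)  11100(✓)  11101(✓)  11111(✓)
size-2^1 implicants → -0001(✓)  -0010(✓)  -0101(✓)  -0110(✓)  -1100(✓)  -1101(✓)  0-010(✓)  0-011(✓)  0-101(✓)  00-01(✓)  00-10(✓)  000-0(✓)  000-1(✓)  0000-(✓)  0001-(✓)  0101-(✓)  0110-(✓)  1-001(✓)  1-100(✓)  1-101(✓)  1-111(✓)  10-01(✓)  10-10(✓)  101-0(✓)  101-1(✓)  1010-(✓)  1011-(✓)  11-00(✓)  11-01(✓)  1100-(✓)  111-1(✓)  1110-(✓)
size-2^2 implicants → --101  -0-01  -0-10  -110-  0-01-  000--  1--01  1-1-1  1-10-  101--  11-0-
Unchecked terms (primes): --101, -0-01, -0-10, -110-, 0-01-, 000--, 1--01, 1-1-1, 1-10-, 101--, 11-0-

NONE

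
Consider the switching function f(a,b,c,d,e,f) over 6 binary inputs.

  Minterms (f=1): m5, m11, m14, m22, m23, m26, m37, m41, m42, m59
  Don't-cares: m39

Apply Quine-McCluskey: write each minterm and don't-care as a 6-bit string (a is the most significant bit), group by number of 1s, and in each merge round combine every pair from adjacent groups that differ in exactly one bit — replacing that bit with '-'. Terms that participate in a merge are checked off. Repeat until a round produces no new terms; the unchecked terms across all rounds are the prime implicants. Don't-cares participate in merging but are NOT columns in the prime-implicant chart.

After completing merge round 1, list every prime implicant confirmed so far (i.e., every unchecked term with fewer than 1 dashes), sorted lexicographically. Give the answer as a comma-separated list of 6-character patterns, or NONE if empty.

001011, 001110, 011010, 101001, 101010, 111011

Round 0: 000101✓ 001011 001110 010110✓ 010111✓ 011010 100101✓ 100111✓ 101001 101010 111011
Round 1: -00101 01011- 1001-1
PIs = {-00101, 001011, 001110, 01011-, 011010, 1001-1, 101001, 101010, 111011}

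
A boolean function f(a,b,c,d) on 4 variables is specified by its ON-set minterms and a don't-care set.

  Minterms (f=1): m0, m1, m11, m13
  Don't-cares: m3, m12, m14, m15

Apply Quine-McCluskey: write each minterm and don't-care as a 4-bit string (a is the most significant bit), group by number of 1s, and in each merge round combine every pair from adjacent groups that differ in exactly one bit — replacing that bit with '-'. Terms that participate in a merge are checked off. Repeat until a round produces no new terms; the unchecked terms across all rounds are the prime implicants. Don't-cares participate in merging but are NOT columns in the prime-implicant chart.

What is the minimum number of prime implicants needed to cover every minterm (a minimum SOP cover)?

3

Round 0: 0000✓ 0001✓ 0011✓ 1011✓ 1100✓ 1101✓ 1110✓ 1111✓
Round 1: -011 00-1 000- 1-11 11-0✓ 11-1✓ 110-✓ 111-✓
Round 2: 11--
PIs = {-011, 00-1, 000-, 1-11, 11--}
Coverage chart:
  m0: 000- ←essential
  m1: 00-1,000-
  m11: -011,1-11
  m13: 11-- ←essential
Essential: 000-, 11--
Petrick residual → -011
Min cover (3 terms): b'cd + a'b'c' + ab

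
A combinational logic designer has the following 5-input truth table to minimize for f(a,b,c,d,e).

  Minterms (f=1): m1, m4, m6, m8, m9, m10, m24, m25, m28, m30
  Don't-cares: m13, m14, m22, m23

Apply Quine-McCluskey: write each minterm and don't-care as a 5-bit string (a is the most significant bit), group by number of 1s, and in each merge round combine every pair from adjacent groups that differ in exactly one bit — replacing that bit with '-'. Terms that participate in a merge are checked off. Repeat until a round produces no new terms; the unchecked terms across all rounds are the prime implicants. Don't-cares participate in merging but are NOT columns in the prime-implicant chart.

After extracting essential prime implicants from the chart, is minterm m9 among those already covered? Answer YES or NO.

YES

size-2^0 implicants → 00001(✓)  00100(✓)  00110(✓)  01000(✓)  01001(✓)  01010(✓)  01101(✓)  01110(✓)  10110(✓)  10111(✓)  11000(✓)  11001(✓)  11100(✓)  11110(✓)
size-2^1 implicants → -0110(✓)  -1000(✓)  -1001(✓)  -1110(✓)  0-001  0-110(✓)  001-0  01-01  01-10  010-0  0100-(✓)  1-110(✓)  1011-  11-00  1100-(✓)  111-0
size-2^2 implicants → --110  -100-
Unchecked terms (primes): --110, -100-, 0-001, 001-0, 01-01, 01-10, 010-0, 1011-, 11-00, 111-0
Minterm coverage:
  m1 ⊆ 0-001 [E]
  m4 ⊆ 001-0 [E]
  m6 ⊆ --110,001-0
  m8 ⊆ -100-,010-0
  m9 ⊆ -100-,0-001,01-01
  m10 ⊆ 01-10,010-0
  m24 ⊆ -100-,11-00
  m25 ⊆ -100- [E]
  m28 ⊆ 11-00,111-0
  m30 ⊆ --110,111-0
E = {-100-, 0-001, 001-0}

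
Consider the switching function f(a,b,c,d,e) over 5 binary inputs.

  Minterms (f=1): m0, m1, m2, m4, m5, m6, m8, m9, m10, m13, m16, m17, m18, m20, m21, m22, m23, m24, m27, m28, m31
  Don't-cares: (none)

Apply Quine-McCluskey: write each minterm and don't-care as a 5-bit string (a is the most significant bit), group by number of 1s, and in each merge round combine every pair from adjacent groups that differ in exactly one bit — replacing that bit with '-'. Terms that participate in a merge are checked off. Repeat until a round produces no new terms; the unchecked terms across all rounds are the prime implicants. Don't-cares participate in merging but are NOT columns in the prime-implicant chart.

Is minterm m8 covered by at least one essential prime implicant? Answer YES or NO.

YES

[col 0] 00000*, 00001*, 00010*, 00100*, 00101*, 00110*, 01000*, 01001*, 01010*, 01101*, 10000*, 10001*, 10010*, 10100*, 10101*, 10110*, 10111*, 11000*, 11011*, 11100*, 11111*
[col 1] -0000*, -0001*, -0010*, -0100*, -0101*, -0110*, -1000*, 0-000*, 0-001*, 0-010*, 0-101*, 00-00*, 00-01*, 00-10*, 000-0*, 0000-*, 001-0*, 0010-*, 01-01*, 010-0*, 0100-*, 1-000*, 1-100*, 1-111, 10-00*, 10-01*, 10-10*, 100-0*, 1000-*, 101-0*, 101-1*, 1010-*, 1011-*, 11-00*, 11-11
[col 2] --000, -0-00*, -0-01*, -0-10*, -00-0*, -000-*, -01-0*, -010-*, 0--01, 0-0-0, 0-00-, 00--0*, 00-0-*, 1--00, 10--0*, 10-0-*, 101--
[col 3] -0--0, -0-0-
Prime implicants: --000, -0--0, -0-0-, 0--01, 0-0-0, 0-00-, 1--00, 1-111, 101--, 11-11
PI chart (minterm → PIs covering it):
  0 | --000,-0--0,-0-0-,0-0-0,0-00-
  1 | -0-0-,0--01,0-00-
  2 | -0--0,0-0-0
  4 | -0--0,-0-0-
  5 | -0-0-,0--01
  6 | -0--0  (sole → essential)
  8 | --000,0-0-0,0-00-
  9 | 0--01,0-00-
  10 | 0-0-0  (sole → essential)
  13 | 0--01  (sole → essential)
  16 | --000,-0--0,-0-0-,1--00
  17 | -0-0-  (sole → essential)
  18 | -0--0  (sole → essential)
  20 | -0--0,-0-0-,1--00,101--
  21 | -0-0-,101--
  22 | -0--0,101--
  23 | 1-111,101--
  24 | --000,1--00
  27 | 11-11  (sole → essential)
  28 | 1--00  (sole → essential)
  31 | 1-111,11-11
Essential prime implicants: -0--0, -0-0-, 0--01, 0-0-0, 1--00, 11-11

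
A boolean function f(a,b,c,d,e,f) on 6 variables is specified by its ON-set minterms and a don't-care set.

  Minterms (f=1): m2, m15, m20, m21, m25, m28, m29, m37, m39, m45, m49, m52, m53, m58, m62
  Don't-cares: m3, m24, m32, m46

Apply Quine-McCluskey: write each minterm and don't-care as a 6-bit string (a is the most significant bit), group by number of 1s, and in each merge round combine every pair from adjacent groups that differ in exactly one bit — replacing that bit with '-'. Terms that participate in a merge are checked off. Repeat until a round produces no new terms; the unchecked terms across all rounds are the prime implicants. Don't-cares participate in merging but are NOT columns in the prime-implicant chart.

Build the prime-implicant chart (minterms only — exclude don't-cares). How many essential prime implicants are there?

8

Round 0: 000010✓ 000011✓ 001111 010100✓ 010101✓ 011000✓ 011001✓ 011100✓ 011101✓ 100000 100101✓ 100111✓ 101101✓ 101110✓ 110001✓ 110100✓ 110101✓ 111010✓ 111110✓
Round 1: -10100✓ -10101✓ 00001- 01-100✓ 01-101✓ 01010-✓ 011-00✓ 011-01✓ 01100-✓ 01110-✓ 1-0101 1-1110 10-101 1001-1 110-01 11010-✓ 111-10
Round 2: -1010- 01-10- 011-0-
PIs = {-1010-, 00001-, 001111, 01-10-, 011-0-, 1-0101, 1-1110, 10-101, 100000, 1001-1, 110-01, 111-10}
Coverage chart:
  m2: 00001- ←essential
  m15: 001111 ←essential
  m20: -1010-,01-10-
  m21: -1010-,01-10-
  m25: 011-0- ←essential
  m28: 01-10-,011-0-
  m29: 01-10-,011-0-
  m37: 1-0101,10-101,1001-1
  m39: 1001-1 ←essential
  m45: 10-101 ←essential
  m49: 110-01 ←essential
  m52: -1010- ←essential
  m53: -1010-,1-0101,110-01
  m58: 111-10 ←essential
  m62: 1-1110,111-10
Essential: -1010-, 00001-, 001111, 011-0-, 10-101, 1001-1, 110-01, 111-10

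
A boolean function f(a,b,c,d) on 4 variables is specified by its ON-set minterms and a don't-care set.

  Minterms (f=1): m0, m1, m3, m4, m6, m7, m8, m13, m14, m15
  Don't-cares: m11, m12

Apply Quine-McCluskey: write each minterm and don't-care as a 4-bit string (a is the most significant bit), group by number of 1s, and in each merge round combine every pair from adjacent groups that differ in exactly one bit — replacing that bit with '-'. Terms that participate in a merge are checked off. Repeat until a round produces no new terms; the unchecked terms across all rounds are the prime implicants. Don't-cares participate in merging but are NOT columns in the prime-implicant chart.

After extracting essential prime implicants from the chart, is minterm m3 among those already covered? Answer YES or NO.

NO

Round 0: 0000✓ 0001✓ 0011✓ 0100✓ 0110✓ 0111✓ 1000✓ 1011✓ 1100✓ 1101✓ 1110✓ 1111✓
Round 1: -000✓ -011✓ -100✓ -110✓ -111✓ 0-00✓ 0-11✓ 00-1 000- 01-0✓ 011-✓ 1-00✓ 1-11✓ 11-0✓ 11-1✓ 110-✓ 111-✓
Round 2: --00 --11 -1-0 -11- 11--
PIs = {--00, --11, -1-0, -11-, 00-1, 000-, 11--}
Coverage chart:
  m0: --00,000-
  m1: 00-1,000-
  m3: --11,00-1
  m4: --00,-1-0
  m6: -1-0,-11-
  m7: --11,-11-
  m8: --00 ←essential
  m13: 11-- ←essential
  m14: -1-0,-11-,11--
  m15: --11,-11-,11--
Essential: --00, 11--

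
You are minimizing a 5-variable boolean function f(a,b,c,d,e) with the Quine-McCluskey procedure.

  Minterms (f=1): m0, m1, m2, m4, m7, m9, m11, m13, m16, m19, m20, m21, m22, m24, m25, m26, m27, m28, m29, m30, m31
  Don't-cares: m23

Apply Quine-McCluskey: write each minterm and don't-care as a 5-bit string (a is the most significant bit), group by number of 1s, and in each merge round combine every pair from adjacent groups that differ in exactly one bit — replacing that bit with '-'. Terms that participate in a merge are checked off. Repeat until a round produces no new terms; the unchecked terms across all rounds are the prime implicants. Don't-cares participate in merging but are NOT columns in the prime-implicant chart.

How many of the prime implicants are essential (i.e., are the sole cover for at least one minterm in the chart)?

Round 0: 00000✓ 00001✓ 00010✓ 00100✓ 00111✓ 01001✓ 01011✓ 01101✓ 10000✓ 10011✓ 10100✓ 10101✓ 10110✓ 10111✓ 11000✓ 11001✓ 11010✓ 11011✓ 11100✓ 11101✓ 11110✓ 11111✓
Round 1: -0000✓ -0100✓ -0111 -1001✓ -1011✓ -1101✓ 0-001 00-00✓ 000-0 0000- 01-01✓ 010-1✓ 1-000✓ 1-011✓ 1-100✓ 1-101✓ 1-110✓ 1-111✓ 10-00✓ 10-11✓ 101-0✓ 101-1✓ 1010-✓ 1011-✓ 11-00✓ 11-01✓ 11-10✓ 11-11✓ 110-0✓ 110-1✓ 1100-✓ 1101-✓ 111-0✓ 111-1✓ 1110-✓ 1111-✓
Round 2: -0-00 -1-01 -10-1 1--00 1--11 1-1-0✓ 1-1-1✓ 1-10-✓ 1-11-✓ 101--✓ 11--0✓ 11--1✓ 11-0-✓ 11-1-✓ 110--✓ 111--✓
Round 3: 1-1-- 11---
PIs = {-0-00, -0111, -1-01, -10-1, 0-001, 000-0, 0000-, 1--00, 1--11, 1-1--, 11---}
Coverage chart:
  m0: -0-00,000-0,0000-
  m1: 0-001,0000-
  m2: 000-0 ←essential
  m4: -0-00 ←essential
  m7: -0111 ←essential
  m9: -1-01,-10-1,0-001
  m11: -10-1 ←essential
  m13: -1-01 ←essential
  m16: -0-00,1--00
  m19: 1--11 ←essential
  m20: -0-00,1--00,1-1--
  m21: 1-1-- ←essential
  m22: 1-1-- ←essential
  m24: 1--00,11---
  m25: -1-01,-10-1,11---
  m26: 11--- ←essential
  m27: -10-1,1--11,11---
  m28: 1--00,1-1--,11---
  m29: -1-01,1-1--,11---
  m30: 1-1--,11---
  m31: 1--11,1-1--,11---
Essential: -0-00, -0111, -1-01, -10-1, 000-0, 1--11, 1-1--, 11---

8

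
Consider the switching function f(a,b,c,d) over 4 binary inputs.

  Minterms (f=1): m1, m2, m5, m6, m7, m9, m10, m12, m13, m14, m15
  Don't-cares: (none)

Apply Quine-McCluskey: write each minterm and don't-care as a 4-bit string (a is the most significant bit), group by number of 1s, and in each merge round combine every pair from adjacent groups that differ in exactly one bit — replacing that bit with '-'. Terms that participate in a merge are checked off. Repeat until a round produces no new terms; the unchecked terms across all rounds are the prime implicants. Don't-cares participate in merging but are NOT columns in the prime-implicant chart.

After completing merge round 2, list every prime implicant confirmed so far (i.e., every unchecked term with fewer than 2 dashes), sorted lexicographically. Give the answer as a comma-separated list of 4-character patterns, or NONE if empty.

[col 0] 0001*, 0010*, 0101*, 0110*, 0111*, 1001*, 1010*, 1100*, 1101*, 1110*, 1111*
[col 1] -001*, -010*, -101*, -110*, -111*, 0-01*, 0-10*, 01-1*, 011-*, 1-01*, 1-10*, 11-0*, 11-1*, 110-*, 111-*
[col 2] --01, --10, -1-1, -11-, 11--
Prime implicants: --01, --10, -1-1, -11-, 11--

NONE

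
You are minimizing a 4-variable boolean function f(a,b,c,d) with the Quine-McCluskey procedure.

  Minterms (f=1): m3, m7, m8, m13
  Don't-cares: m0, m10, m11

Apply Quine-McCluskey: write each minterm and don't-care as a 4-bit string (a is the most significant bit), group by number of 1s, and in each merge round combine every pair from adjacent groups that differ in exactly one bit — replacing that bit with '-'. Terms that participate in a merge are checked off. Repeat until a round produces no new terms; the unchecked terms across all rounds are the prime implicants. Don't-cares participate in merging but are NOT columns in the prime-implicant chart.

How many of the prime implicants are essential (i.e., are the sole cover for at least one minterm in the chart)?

2

size-2^0 implicants → 0000(✓)  0011(✓)  0111(✓)  1000(✓)  1010(✓)  1011(✓)  1101
size-2^1 implicants → -000  -011  0-11  10-0  101-
Unchecked terms (primes): -000, -011, 0-11, 10-0, 101-, 1101
Minterm coverage:
  m3 ⊆ -011,0-11
  m7 ⊆ 0-11 [E]
  m8 ⊆ -000,10-0
  m13 ⊆ 1101 [E]
E = {0-11, 1101}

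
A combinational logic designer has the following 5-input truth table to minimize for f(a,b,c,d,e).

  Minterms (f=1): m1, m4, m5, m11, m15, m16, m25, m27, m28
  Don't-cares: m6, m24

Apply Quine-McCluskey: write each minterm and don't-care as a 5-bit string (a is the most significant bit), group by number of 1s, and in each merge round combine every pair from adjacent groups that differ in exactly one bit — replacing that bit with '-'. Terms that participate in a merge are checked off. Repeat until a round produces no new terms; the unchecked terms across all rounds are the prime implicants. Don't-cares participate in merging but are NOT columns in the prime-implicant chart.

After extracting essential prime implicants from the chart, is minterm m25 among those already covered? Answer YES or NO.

NO

Round 0: 00001✓ 00100✓ 00101✓ 00110✓ 01011✓ 01111✓ 10000✓ 11000✓ 11001✓ 11011✓ 11100✓
Round 1: -1011 00-01 001-0 0010- 01-11 1-000 11-00 110-1 1100-
PIs = {-1011, 00-01, 001-0, 0010-, 01-11, 1-000, 11-00, 110-1, 1100-}
Coverage chart:
  m1: 00-01 ←essential
  m4: 001-0,0010-
  m5: 00-01,0010-
  m11: -1011,01-11
  m15: 01-11 ←essential
  m16: 1-000 ←essential
  m25: 110-1,1100-
  m27: -1011,110-1
  m28: 11-00 ←essential
Essential: 00-01, 01-11, 1-000, 11-00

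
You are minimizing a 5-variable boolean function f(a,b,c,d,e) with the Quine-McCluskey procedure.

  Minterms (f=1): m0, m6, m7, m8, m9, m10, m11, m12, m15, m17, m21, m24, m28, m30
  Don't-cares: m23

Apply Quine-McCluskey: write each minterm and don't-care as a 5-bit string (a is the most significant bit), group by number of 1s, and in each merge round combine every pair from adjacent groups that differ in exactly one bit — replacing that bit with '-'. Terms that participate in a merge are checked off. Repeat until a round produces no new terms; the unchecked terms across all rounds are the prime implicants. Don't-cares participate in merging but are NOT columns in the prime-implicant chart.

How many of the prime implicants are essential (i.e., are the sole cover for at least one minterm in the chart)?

Round 0: 00000✓ 00110✓ 00111✓ 01000✓ 01001✓ 01010✓ 01011✓ 01100✓ 01111✓ 10001✓ 10101✓ 10111✓ 11000✓ 11100✓ 11110✓
Round 1: -0111 -1000✓ -1100✓ 0-000 0-111 0011- 01-00✓ 01-11 010-0✓ 010-1✓ 0100-✓ 0101-✓ 10-01 101-1 11-00✓ 111-0
Round 2: -1-00 010--
PIs = {-0111, -1-00, 0-000, 0-111, 0011-, 01-11, 010--, 10-01, 101-1, 111-0}
Coverage chart:
  m0: 0-000 ←essential
  m6: 0011- ←essential
  m7: -0111,0-111,0011-
  m8: -1-00,0-000,010--
  m9: 010-- ←essential
  m10: 010-- ←essential
  m11: 01-11,010--
  m12: -1-00 ←essential
  m15: 0-111,01-11
  m17: 10-01 ←essential
  m21: 10-01,101-1
  m24: -1-00 ←essential
  m28: -1-00,111-0
  m30: 111-0 ←essential
Essential: -1-00, 0-000, 0011-, 010--, 10-01, 111-0

6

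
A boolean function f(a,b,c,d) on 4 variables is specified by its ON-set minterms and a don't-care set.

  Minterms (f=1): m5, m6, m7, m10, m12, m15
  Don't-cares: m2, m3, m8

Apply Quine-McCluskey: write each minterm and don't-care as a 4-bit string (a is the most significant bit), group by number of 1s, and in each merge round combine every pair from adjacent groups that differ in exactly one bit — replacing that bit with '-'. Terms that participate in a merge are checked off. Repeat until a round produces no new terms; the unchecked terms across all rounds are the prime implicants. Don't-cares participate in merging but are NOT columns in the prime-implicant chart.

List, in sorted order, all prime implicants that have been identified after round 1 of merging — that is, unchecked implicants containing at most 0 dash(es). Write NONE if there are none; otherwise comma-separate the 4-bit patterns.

NONE

[col 0] 0010*, 0011*, 0101*, 0110*, 0111*, 1000*, 1010*, 1100*, 1111*
[col 1] -010, -111, 0-10*, 0-11*, 001-*, 01-1, 011-*, 1-00, 10-0
[col 2] 0-1-
Prime implicants: -010, -111, 0-1-, 01-1, 1-00, 10-0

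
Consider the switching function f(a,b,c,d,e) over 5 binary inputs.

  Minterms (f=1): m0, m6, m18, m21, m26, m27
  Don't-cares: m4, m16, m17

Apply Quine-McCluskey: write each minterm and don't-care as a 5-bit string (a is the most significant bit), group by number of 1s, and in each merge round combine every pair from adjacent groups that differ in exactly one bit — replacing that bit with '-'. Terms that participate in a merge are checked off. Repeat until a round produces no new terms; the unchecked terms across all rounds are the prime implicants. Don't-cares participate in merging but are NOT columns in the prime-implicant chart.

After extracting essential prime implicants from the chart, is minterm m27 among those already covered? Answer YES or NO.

size-2^0 implicants → 00000(✓)  00100(✓)  00110(✓)  10000(✓)  10001(✓)  10010(✓)  10101(✓)  11010(✓)  11011(✓)
size-2^1 implicants → -0000  00-00  001-0  1-010  10-01  100-0  1000-  1101-
Unchecked terms (primes): -0000, 00-00, 001-0, 1-010, 10-01, 100-0, 1000-, 1101-
Minterm coverage:
  m0 ⊆ -0000,00-00
  m6 ⊆ 001-0 [E]
  m18 ⊆ 1-010,100-0
  m21 ⊆ 10-01 [E]
  m26 ⊆ 1-010,1101-
  m27 ⊆ 1101- [E]
E = {001-0, 10-01, 1101-}

YES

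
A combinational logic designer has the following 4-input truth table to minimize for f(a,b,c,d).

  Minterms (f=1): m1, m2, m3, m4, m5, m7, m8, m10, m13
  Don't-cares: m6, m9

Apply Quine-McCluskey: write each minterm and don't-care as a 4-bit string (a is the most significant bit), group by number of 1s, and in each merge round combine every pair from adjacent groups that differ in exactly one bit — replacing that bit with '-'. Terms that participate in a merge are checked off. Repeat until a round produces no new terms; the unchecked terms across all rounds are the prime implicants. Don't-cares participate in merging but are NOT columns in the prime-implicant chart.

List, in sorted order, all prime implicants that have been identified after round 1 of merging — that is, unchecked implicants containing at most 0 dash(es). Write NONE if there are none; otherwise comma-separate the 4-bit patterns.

NONE

size-2^0 implicants → 0001(✓)  0010(✓)  0011(✓)  0100(✓)  0101(✓)  0110(✓)  0111(✓)  1000(✓)  1001(✓)  1010(✓)  1101(✓)
size-2^1 implicants → -001(✓)  -010  -101(✓)  0-01(✓)  0-10(✓)  0-11(✓)  00-1(✓)  001-(✓)  01-0(✓)  01-1(✓)  010-(✓)  011-(✓)  1-01(✓)  10-0  100-
size-2^2 implicants → --01  0--1  0-1-  01--
Unchecked terms (primes): --01, -010, 0--1, 0-1-, 01--, 10-0, 100-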